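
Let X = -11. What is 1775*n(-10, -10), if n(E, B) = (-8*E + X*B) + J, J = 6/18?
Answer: 1013525/3 ≈ 3.3784e+5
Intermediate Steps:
J = 1/3 (J = 6*(1/18) = 1/3 ≈ 0.33333)
n(E, B) = 1/3 - 11*B - 8*E (n(E, B) = (-8*E - 11*B) + 1/3 = (-11*B - 8*E) + 1/3 = 1/3 - 11*B - 8*E)
1775*n(-10, -10) = 1775*(1/3 - 11*(-10) - 8*(-10)) = 1775*(1/3 + 110 + 80) = 1775*(571/3) = 1013525/3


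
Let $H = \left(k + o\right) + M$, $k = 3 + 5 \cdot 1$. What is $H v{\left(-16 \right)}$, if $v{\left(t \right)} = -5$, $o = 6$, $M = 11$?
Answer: $-125$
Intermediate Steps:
$k = 8$ ($k = 3 + 5 = 8$)
$H = 25$ ($H = \left(8 + 6\right) + 11 = 14 + 11 = 25$)
$H v{\left(-16 \right)} = 25 \left(-5\right) = -125$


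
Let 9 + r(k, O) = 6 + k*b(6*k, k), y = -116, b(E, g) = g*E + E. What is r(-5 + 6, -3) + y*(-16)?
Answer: 1865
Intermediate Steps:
b(E, g) = E + E*g (b(E, g) = E*g + E = E + E*g)
r(k, O) = -3 + 6*k²*(1 + k) (r(k, O) = -9 + (6 + k*((6*k)*(1 + k))) = -9 + (6 + k*(6*k*(1 + k))) = -9 + (6 + 6*k²*(1 + k)) = -3 + 6*k²*(1 + k))
r(-5 + 6, -3) + y*(-16) = (-3 + 6*(-5 + 6)²*(1 + (-5 + 6))) - 116*(-16) = (-3 + 6*1²*(1 + 1)) + 1856 = (-3 + 6*1*2) + 1856 = (-3 + 12) + 1856 = 9 + 1856 = 1865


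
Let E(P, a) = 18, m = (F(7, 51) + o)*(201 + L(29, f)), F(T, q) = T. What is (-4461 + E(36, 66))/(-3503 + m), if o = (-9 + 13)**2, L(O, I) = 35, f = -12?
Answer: -4443/1925 ≈ -2.3081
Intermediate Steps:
o = 16 (o = 4**2 = 16)
m = 5428 (m = (7 + 16)*(201 + 35) = 23*236 = 5428)
(-4461 + E(36, 66))/(-3503 + m) = (-4461 + 18)/(-3503 + 5428) = -4443/1925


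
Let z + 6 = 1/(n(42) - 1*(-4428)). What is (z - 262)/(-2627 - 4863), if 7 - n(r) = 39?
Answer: 1178127/32926040 ≈ 0.035781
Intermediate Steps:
n(r) = -32 (n(r) = 7 - 1*39 = 7 - 39 = -32)
z = -26375/4396 (z = -6 + 1/(-32 - 1*(-4428)) = -6 + 1/(-32 + 4428) = -6 + 1/4396 = -26375/4396 ≈ -5.9998)
(z - 262)/(-2627 - 4863) = (-26375/4396 - 262)/(-2627 - 4863) = -1178127/4396/(-7490) = -1178127/4396*(-1/7490) = 1178127/32926040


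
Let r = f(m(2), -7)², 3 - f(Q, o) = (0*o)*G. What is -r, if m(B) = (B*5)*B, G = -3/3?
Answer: -9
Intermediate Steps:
G = -1 (G = -3*⅓ = -1)
m(B) = 5*B² (m(B) = (5*B)*B = 5*B²)
f(Q, o) = 3 (f(Q, o) = 3 - 0*o*(-1) = 3 - 0*(-1) = 3 - 1*0 = 3 + 0 = 3)
r = 9 (r = 3² = 9)
-r = -1*9 = -9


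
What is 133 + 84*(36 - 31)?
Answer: 553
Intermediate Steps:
133 + 84*(36 - 31) = 133 + 84*5 = 133 + 420 = 553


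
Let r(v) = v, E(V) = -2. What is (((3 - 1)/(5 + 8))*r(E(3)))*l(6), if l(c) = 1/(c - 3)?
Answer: -4/39 ≈ -0.10256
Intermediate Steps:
l(c) = 1/(-3 + c)
(((3 - 1)/(5 + 8))*r(E(3)))*l(6) = (((3 - 1)/(5 + 8))*(-2))/(-3 + 6) = ((2/13)*(-2))/3 = ((2*(1/13))*(-2))*(⅓) = ((2/13)*(-2))*(⅓) = -4/13*⅓ = -4/39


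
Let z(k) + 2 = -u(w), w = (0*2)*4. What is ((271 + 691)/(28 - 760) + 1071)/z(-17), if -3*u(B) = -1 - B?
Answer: -391505/854 ≈ -458.44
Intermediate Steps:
w = 0 (w = 0*4 = 0)
u(B) = ⅓ + B/3 (u(B) = -(-1 - B)/3 = ⅓ + B/3)
z(k) = -7/3 (z(k) = -2 - (⅓ + (⅓)*0) = -2 - (⅓ + 0) = -2 - 1*⅓ = -2 - ⅓ = -7/3)
((271 + 691)/(28 - 760) + 1071)/z(-17) = ((271 + 691)/(28 - 760) + 1071)/(-7/3) = -3*(962/(-732) + 1071)/7 = -3*(962*(-1/732) + 1071)/7 = -3*(-481/366 + 1071)/7 = -3/7*391505/366 = -391505/854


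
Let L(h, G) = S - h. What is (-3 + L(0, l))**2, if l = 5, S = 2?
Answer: 1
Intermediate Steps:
L(h, G) = 2 - h
(-3 + L(0, l))**2 = (-3 + (2 - 1*0))**2 = (-3 + (2 + 0))**2 = (-3 + 2)**2 = (-1)**2 = 1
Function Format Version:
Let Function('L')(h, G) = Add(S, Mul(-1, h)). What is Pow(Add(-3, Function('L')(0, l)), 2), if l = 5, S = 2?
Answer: 1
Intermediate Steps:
Function('L')(h, G) = Add(2, Mul(-1, h))
Pow(Add(-3, Function('L')(0, l)), 2) = Pow(Add(-3, Add(2, Mul(-1, 0))), 2) = Pow(Add(-3, Add(2, 0)), 2) = Pow(Add(-3, 2), 2) = Pow(-1, 2) = 1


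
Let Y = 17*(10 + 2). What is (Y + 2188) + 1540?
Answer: 3932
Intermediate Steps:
Y = 204 (Y = 17*12 = 204)
(Y + 2188) + 1540 = (204 + 2188) + 1540 = 2392 + 1540 = 3932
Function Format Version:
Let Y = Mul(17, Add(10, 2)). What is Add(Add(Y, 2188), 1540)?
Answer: 3932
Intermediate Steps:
Y = 204 (Y = Mul(17, 12) = 204)
Add(Add(Y, 2188), 1540) = Add(Add(204, 2188), 1540) = Add(2392, 1540) = 3932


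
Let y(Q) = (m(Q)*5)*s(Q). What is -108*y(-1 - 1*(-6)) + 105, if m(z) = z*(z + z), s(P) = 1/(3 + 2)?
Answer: -5295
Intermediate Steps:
s(P) = ⅕ (s(P) = 1/5 = ⅕)
m(z) = 2*z² (m(z) = z*(2*z) = 2*z²)
y(Q) = 2*Q² (y(Q) = ((2*Q²)*5)*(⅕) = (10*Q²)*(⅕) = 2*Q²)
-108*y(-1 - 1*(-6)) + 105 = -216*(-1 - 1*(-6))² + 105 = -216*(-1 + 6)² + 105 = -216*5² + 105 = -216*25 + 105 = -108*50 + 105 = -5400 + 105 = -5295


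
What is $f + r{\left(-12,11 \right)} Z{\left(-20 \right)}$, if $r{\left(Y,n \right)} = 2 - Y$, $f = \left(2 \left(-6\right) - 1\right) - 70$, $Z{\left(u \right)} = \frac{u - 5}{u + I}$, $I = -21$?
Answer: $- \frac{3053}{41} \approx -74.463$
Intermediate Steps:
$Z{\left(u \right)} = \frac{-5 + u}{-21 + u}$ ($Z{\left(u \right)} = \frac{u - 5}{u - 21} = \frac{-5 + u}{-21 + u}$)
$f = -83$ ($f = \left(-12 - 1\right) - 70 = -13 - 70 = -83$)
$f + r{\left(-12,11 \right)} Z{\left(-20 \right)} = -83 + \left(2 - -12\right) \frac{-5 - 20}{-21 - 20} = -83 + \left(2 + 12\right) \frac{1}{-41} \left(-25\right) = -83 + 14 \left(\left(- \frac{1}{41}\right) \left(-25\right)\right) = -83 + 14 \cdot \frac{25}{41} = -83 + \frac{350}{41} = - \frac{3053}{41}$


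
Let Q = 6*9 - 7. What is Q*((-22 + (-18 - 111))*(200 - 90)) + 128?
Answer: -780542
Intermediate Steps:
Q = 47 (Q = 54 - 7 = 47)
Q*((-22 + (-18 - 111))*(200 - 90)) + 128 = 47*((-22 + (-18 - 111))*(200 - 90)) + 128 = 47*((-22 - 129)*110) + 128 = 47*(-151*110) + 128 = 47*(-16610) + 128 = -780670 + 128 = -780542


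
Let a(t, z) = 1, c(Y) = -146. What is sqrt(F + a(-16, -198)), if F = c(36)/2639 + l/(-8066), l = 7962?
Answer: I*sqrt(4806311658330)/10643087 ≈ 0.20599*I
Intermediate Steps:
F = -11094677/10643087 (F = -146/2639 + 7962/(-8066) = -146*1/2639 + 7962*(-1/8066) = -146/2639 - 3981/4033 = -11094677/10643087 ≈ -1.0424)
sqrt(F + a(-16, -198)) = sqrt(-11094677/10643087 + 1) = sqrt(-451590/10643087) = I*sqrt(4806311658330)/10643087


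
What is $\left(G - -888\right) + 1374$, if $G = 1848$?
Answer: $4110$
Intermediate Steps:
$\left(G - -888\right) + 1374 = \left(1848 - -888\right) + 1374 = \left(1848 + 888\right) + 1374 = 2736 + 1374 = 4110$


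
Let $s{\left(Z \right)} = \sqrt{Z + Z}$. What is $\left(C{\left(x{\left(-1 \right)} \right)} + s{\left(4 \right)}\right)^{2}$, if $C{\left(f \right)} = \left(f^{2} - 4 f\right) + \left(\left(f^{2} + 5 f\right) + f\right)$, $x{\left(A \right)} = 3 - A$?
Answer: $1608 + 160 \sqrt{2} \approx 1834.3$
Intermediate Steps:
$C{\left(f \right)} = 2 f + 2 f^{2}$ ($C{\left(f \right)} = \left(f^{2} - 4 f\right) + \left(f^{2} + 6 f\right) = 2 f + 2 f^{2}$)
$s{\left(Z \right)} = \sqrt{2} \sqrt{Z}$ ($s{\left(Z \right)} = \sqrt{2 Z} = \sqrt{2} \sqrt{Z}$)
$\left(C{\left(x{\left(-1 \right)} \right)} + s{\left(4 \right)}\right)^{2} = \left(2 \left(3 - -1\right) \left(1 + \left(3 - -1\right)\right) + \sqrt{2} \sqrt{4}\right)^{2} = \left(2 \left(3 + 1\right) \left(1 + \left(3 + 1\right)\right) + \sqrt{2} \cdot 2\right)^{2} = \left(2 \cdot 4 \left(1 + 4\right) + 2 \sqrt{2}\right)^{2} = \left(2 \cdot 4 \cdot 5 + 2 \sqrt{2}\right)^{2} = \left(40 + 2 \sqrt{2}\right)^{2}$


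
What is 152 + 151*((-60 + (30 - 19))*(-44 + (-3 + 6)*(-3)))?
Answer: 392299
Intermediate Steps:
152 + 151*((-60 + (30 - 19))*(-44 + (-3 + 6)*(-3))) = 152 + 151*((-60 + 11)*(-44 + 3*(-3))) = 152 + 151*(-49*(-44 - 9)) = 152 + 151*(-49*(-53)) = 152 + 151*2597 = 152 + 392147 = 392299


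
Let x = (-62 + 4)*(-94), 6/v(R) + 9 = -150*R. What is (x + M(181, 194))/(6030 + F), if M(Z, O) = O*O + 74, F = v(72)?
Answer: 77756343/10863044 ≈ 7.1579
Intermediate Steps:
v(R) = 6/(-9 - 150*R)
F = -2/3603 (F = -2/(3 + 50*72) = -2/(3 + 3600) = -2/3603 ≈ -0.00055509)
M(Z, O) = 74 + O² (M(Z, O) = O² + 74 = 74 + O²)
x = 5452 (x = -58*(-94) = 5452)
(x + M(181, 194))/(6030 + F) = (5452 + (74 + 194²))/(6030 - 2/3603) = (5452 + (74 + 37636))/(21726088/3603) = (5452 + 37710)*(3603/21726088) = 43162*(3603/21726088) = 77756343/10863044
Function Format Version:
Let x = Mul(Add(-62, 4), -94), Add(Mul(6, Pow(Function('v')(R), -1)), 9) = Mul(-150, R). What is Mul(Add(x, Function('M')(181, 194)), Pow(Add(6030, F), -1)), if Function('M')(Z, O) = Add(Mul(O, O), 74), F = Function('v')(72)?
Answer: Rational(77756343, 10863044) ≈ 7.1579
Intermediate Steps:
Function('v')(R) = Mul(6, Pow(Add(-9, Mul(-150, R)), -1))
F = Rational(-2, 3603) (F = Mul(-2, Pow(Add(3, Mul(50, 72)), -1)) = Mul(-2, Pow(Add(3, 3600), -1)) = Mul(-2, Pow(3603, -1)) = Mul(-2, Rational(1, 3603)) = Rational(-2, 3603) ≈ -0.00055509)
Function('M')(Z, O) = Add(74, Pow(O, 2)) (Function('M')(Z, O) = Add(Pow(O, 2), 74) = Add(74, Pow(O, 2)))
x = 5452 (x = Mul(-58, -94) = 5452)
Mul(Add(x, Function('M')(181, 194)), Pow(Add(6030, F), -1)) = Mul(Add(5452, Add(74, Pow(194, 2))), Pow(Add(6030, Rational(-2, 3603)), -1)) = Mul(Add(5452, Add(74, 37636)), Pow(Rational(21726088, 3603), -1)) = Mul(Add(5452, 37710), Rational(3603, 21726088)) = Mul(43162, Rational(3603, 21726088)) = Rational(77756343, 10863044)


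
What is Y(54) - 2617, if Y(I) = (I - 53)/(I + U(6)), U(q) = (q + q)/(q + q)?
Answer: -143934/55 ≈ -2617.0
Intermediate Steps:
U(q) = 1 (U(q) = (2*q)/((2*q)) = (2*q)*(1/(2*q)) = 1)
Y(I) = (-53 + I)/(1 + I) (Y(I) = (I - 53)/(I + 1) = (-53 + I)/(1 + I))
Y(54) - 2617 = (-53 + 54)/(1 + 54) - 2617 = 1/55 - 2617 = -143934/55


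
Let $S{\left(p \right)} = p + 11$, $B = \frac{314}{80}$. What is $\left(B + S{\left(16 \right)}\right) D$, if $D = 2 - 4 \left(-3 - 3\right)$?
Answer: $\frac{16081}{20} \approx 804.05$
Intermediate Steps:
$D = 26$ ($D = 2 - -24 = 2 + 24 = 26$)
$B = \frac{157}{40}$ ($B = 314 \cdot \frac{1}{80} = \frac{157}{40} \approx 3.925$)
$S{\left(p \right)} = 11 + p$
$\left(B + S{\left(16 \right)}\right) D = \left(\frac{157}{40} + \left(11 + 16\right)\right) 26 = \left(\frac{157}{40} + 27\right) 26 = \frac{1237}{40} \cdot 26 = \frac{16081}{20}$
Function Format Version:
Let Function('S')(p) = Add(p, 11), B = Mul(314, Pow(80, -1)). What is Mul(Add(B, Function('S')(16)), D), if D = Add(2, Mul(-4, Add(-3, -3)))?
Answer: Rational(16081, 20) ≈ 804.05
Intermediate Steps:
D = 26 (D = Add(2, Mul(-4, -6)) = Add(2, 24) = 26)
B = Rational(157, 40) (B = Mul(314, Rational(1, 80)) = Rational(157, 40) ≈ 3.9250)
Function('S')(p) = Add(11, p)
Mul(Add(B, Function('S')(16)), D) = Mul(Add(Rational(157, 40), Add(11, 16)), 26) = Mul(Add(Rational(157, 40), 27), 26) = Mul(Rational(1237, 40), 26) = Rational(16081, 20)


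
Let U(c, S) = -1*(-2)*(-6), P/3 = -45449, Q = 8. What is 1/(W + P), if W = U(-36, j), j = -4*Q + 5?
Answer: -1/136359 ≈ -7.3336e-6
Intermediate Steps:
P = -136347 (P = 3*(-45449) = -136347)
j = -27 (j = -4*8 + 5 = -32 + 5 = -27)
U(c, S) = -12 (U(c, S) = 2*(-6) = -12)
W = -12
1/(W + P) = 1/(-12 - 136347) = 1/(-136359) = -1/136359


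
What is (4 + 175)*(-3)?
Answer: -537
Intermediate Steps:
(4 + 175)*(-3) = 179*(-3) = -537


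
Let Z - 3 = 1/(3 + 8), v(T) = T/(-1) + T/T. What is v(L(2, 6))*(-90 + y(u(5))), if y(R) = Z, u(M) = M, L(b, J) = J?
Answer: 4780/11 ≈ 434.55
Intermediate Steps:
v(T) = 1 - T (v(T) = T*(-1) + 1 = -T + 1 = 1 - T)
Z = 34/11 (Z = 3 + 1/(3 + 8) = 3 + 1/11 = 34/11 ≈ 3.0909)
y(R) = 34/11
v(L(2, 6))*(-90 + y(u(5))) = (1 - 1*6)*(-90 + 34/11) = (1 - 6)*(-956/11) = -5*(-956/11) = 4780/11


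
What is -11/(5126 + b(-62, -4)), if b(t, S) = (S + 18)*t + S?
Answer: -11/4254 ≈ -0.0025858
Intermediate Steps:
b(t, S) = S + t*(18 + S) (b(t, S) = (18 + S)*t + S = t*(18 + S) + S = S + t*(18 + S))
-11/(5126 + b(-62, -4)) = -11/(5126 + (-4 + 18*(-62) - 4*(-62))) = -11/(5126 + (-4 - 1116 + 248)) = -11/(5126 - 872) = -11/4254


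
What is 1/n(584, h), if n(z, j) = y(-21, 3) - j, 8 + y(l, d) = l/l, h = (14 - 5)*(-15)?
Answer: 1/128 ≈ 0.0078125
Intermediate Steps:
h = -135 (h = 9*(-15) = -135)
y(l, d) = -7 (y(l, d) = -8 + l/l = -8 + 1 = -7)
n(z, j) = -7 - j
1/n(584, h) = 1/(-7 - 1*(-135)) = 1/(-7 + 135) = 1/128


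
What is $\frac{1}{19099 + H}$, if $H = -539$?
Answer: $\frac{1}{18560} \approx 5.3879 \cdot 10^{-5}$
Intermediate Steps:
$\frac{1}{19099 + H} = \frac{1}{19099 - 539} = \frac{1}{18560}$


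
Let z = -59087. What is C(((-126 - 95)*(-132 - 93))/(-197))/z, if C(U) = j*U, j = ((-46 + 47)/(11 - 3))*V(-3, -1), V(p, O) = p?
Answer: -149175/93121112 ≈ -0.0016019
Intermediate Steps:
j = -3/8 (j = ((-46 + 47)/(11 - 3))*(-3) = (1/8)*(-3) = -3/8 ≈ -0.37500)
C(U) = -3*U/8
C(((-126 - 95)*(-132 - 93))/(-197))/z = -3*(-126 - 95)*(-132 - 93)/(8*(-197))/(-59087) = -3*(-221*(-225))*(-1)/(8*197)*(-1/59087) = -149175*(-1)/(8*197)*(-1/59087) = -3/8*(-49725/197)*(-1/59087) = (149175/1576)*(-1/59087) = -149175/93121112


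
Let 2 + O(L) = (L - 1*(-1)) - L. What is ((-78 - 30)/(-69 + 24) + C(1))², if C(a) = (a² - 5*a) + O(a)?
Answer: 169/25 ≈ 6.7600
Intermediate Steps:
O(L) = -1 (O(L) = -2 + ((L - 1*(-1)) - L) = -2 + ((L + 1) - L) = -2 + ((1 + L) - L) = -2 + 1 = -1)
C(a) = -1 + a² - 5*a (C(a) = (a² - 5*a) - 1 = -1 + a² - 5*a)
((-78 - 30)/(-69 + 24) + C(1))² = ((-78 - 30)/(-69 + 24) + (-1 + 1² - 5*1))² = (-108/(-45) + (-1 + 1 - 5))² = (-108*(-1/45) - 5)² = (12/5 - 5)² = (-13/5)² = 169/25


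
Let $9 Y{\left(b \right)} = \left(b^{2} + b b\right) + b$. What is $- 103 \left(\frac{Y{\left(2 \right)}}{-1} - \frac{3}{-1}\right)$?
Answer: $- \frac{1751}{9} \approx -194.56$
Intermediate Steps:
$Y{\left(b \right)} = \frac{b}{9} + \frac{2 b^{2}}{9}$ ($Y{\left(b \right)} = \frac{\left(b^{2} + b b\right) + b}{9} = \frac{\left(b^{2} + b^{2}\right) + b}{9} = \frac{2 b^{2} + b}{9} = \frac{b + 2 b^{2}}{9} = \frac{b}{9} + \frac{2 b^{2}}{9}$)
$- 103 \left(\frac{Y{\left(2 \right)}}{-1} - \frac{3}{-1}\right) = - 103 \left(\frac{\frac{1}{9} \cdot 2 \left(1 + 2 \cdot 2\right)}{-1} - \frac{3}{-1}\right) = - 103 \left(\frac{1}{9} \cdot 2 \left(1 + 4\right) \left(-1\right) - -3\right) = - 103 \left(\frac{1}{9} \cdot 2 \cdot 5 \left(-1\right) + 3\right) = - 103 \left(\frac{10}{9} \left(-1\right) + 3\right) = - 103 \left(- \frac{10}{9} + 3\right) = \left(-103\right) \frac{17}{9} = - \frac{1751}{9}$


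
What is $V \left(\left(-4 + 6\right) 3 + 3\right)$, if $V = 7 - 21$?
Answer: $-126$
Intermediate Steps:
$V = -14$
$V \left(\left(-4 + 6\right) 3 + 3\right) = - 14 \left(\left(-4 + 6\right) 3 + 3\right) = - 14 \left(2 \cdot 3 + 3\right) = - 14 \left(6 + 3\right) = \left(-14\right) 9 = -126$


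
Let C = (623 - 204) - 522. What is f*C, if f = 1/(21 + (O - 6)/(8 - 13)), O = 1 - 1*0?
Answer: -103/22 ≈ -4.6818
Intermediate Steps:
O = 1 (O = 1 + 0 = 1)
f = 1/22 (f = 1/(21 + (1 - 6)/(8 - 13)) = 1/(21 - 5/(-5)) = 1/(21 - 5*(-⅕)) = 1/(21 + 1) = 1/22 ≈ 0.045455)
C = -103 (C = 419 - 522 = -103)
f*C = (1/22)*(-103) = -103/22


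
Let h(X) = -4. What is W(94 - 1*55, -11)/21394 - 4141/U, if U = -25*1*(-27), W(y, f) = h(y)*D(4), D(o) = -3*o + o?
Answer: -44285477/7220475 ≈ -6.1333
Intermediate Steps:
D(o) = -2*o
W(y, f) = 32 (W(y, f) = -(-8)*4 = -4*(-8) = 32)
U = 675 (U = -25*(-27) = 675)
W(94 - 1*55, -11)/21394 - 4141/U = 32/21394 - 4141/675 = 32*(1/21394) - 4141*1/675 = 16/10697 - 4141/675 = -44285477/7220475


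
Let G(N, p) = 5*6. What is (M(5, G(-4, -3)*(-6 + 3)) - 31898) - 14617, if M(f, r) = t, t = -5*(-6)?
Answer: -46485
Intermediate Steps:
G(N, p) = 30
t = 30
M(f, r) = 30
(M(5, G(-4, -3)*(-6 + 3)) - 31898) - 14617 = (30 - 31898) - 14617 = -31868 - 14617 = -46485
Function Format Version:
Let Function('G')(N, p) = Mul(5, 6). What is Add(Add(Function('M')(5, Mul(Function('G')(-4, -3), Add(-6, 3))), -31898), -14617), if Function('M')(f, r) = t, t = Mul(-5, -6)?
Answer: -46485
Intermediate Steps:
Function('G')(N, p) = 30
t = 30
Function('M')(f, r) = 30
Add(Add(Function('M')(5, Mul(Function('G')(-4, -3), Add(-6, 3))), -31898), -14617) = Add(Add(30, -31898), -14617) = Add(-31868, -14617) = -46485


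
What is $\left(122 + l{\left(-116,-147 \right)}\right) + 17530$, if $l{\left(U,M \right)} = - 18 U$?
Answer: $19740$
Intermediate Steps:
$\left(122 + l{\left(-116,-147 \right)}\right) + 17530 = \left(122 - -2088\right) + 17530 = \left(122 + 2088\right) + 17530 = 2210 + 17530 = 19740$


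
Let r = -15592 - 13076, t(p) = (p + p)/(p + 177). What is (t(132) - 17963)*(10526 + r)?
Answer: 33564532342/103 ≈ 3.2587e+8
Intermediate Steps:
t(p) = 2*p/(177 + p) (t(p) = (2*p)/(177 + p) = 2*p/(177 + p))
r = -28668
(t(132) - 17963)*(10526 + r) = (2*132/(177 + 132) - 17963)*(10526 - 28668) = (2*132/309 - 17963)*(-18142) = (2*132*(1/309) - 17963)*(-18142) = (88/103 - 17963)*(-18142) = -1850101/103*(-18142) = 33564532342/103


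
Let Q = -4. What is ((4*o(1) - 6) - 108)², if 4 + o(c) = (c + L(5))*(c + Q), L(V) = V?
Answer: 40804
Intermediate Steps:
o(c) = -4 + (-4 + c)*(5 + c) (o(c) = -4 + (c + 5)*(c - 4) = -4 + (5 + c)*(-4 + c) = -4 + (-4 + c)*(5 + c))
((4*o(1) - 6) - 108)² = ((4*(-24 + 1 + 1²) - 6) - 108)² = ((4*(-24 + 1 + 1) - 6) - 108)² = ((4*(-22) - 6) - 108)² = ((-88 - 6) - 108)² = (-94 - 108)² = (-202)² = 40804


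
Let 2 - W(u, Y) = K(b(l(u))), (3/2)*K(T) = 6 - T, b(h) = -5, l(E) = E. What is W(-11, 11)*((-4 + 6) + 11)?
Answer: -208/3 ≈ -69.333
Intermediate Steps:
K(T) = 4 - 2*T/3 (K(T) = 2*(6 - T)/3 = 4 - 2*T/3)
W(u, Y) = -16/3 (W(u, Y) = 2 - (4 - ⅔*(-5)) = 2 - (4 + 10/3) = 2 - 1*22/3 = 2 - 22/3 = -16/3)
W(-11, 11)*((-4 + 6) + 11) = -16*((-4 + 6) + 11)/3 = -16*(2 + 11)/3 = -16/3*13 = -208/3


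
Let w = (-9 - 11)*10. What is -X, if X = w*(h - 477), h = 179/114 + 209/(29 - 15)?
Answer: -36748000/399 ≈ -92100.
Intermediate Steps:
h = 6583/399 (h = 179*(1/114) + 209/14 = 179/114 + 209*(1/14) = 179/114 + 209/14 = 6583/399 ≈ 16.499)
w = -200 (w = -20*10 = -200)
X = 36748000/399 (X = -200*(6583/399 - 477) = -200*(-183740/399) = 36748000/399 ≈ 92100.)
-X = -1*36748000/399 = -36748000/399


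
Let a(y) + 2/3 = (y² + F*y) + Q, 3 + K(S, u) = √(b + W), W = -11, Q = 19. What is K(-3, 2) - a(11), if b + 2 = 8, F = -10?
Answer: -97/3 + I*√5 ≈ -32.333 + 2.2361*I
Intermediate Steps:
b = 6 (b = -2 + 8 = 6)
K(S, u) = -3 + I*√5 (K(S, u) = -3 + √(6 - 11) = -3 + √(-5) = -3 + I*√5)
a(y) = 55/3 + y² - 10*y (a(y) = -⅔ + ((y² - 10*y) + 19) = -⅔ + (19 + y² - 10*y) = 55/3 + y² - 10*y)
K(-3, 2) - a(11) = (-3 + I*√5) - (55/3 + 11² - 10*11) = (-3 + I*√5) - (55/3 + 121 - 110) = (-3 + I*√5) - 1*88/3 = (-3 + I*√5) - 88/3 = -97/3 + I*√5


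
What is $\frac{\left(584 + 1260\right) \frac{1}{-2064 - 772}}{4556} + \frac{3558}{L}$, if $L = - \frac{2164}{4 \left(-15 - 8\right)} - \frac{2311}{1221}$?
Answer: $\frac{40344935968121}{245256468904} \approx 164.5$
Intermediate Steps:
$L = \frac{607408}{28083}$ ($L = - \frac{2164}{4 \left(-23\right)} - \frac{2311}{1221} = - \frac{2164}{-92} - \frac{2311}{1221} = \left(-2164\right) \left(- \frac{1}{92}\right) - \frac{2311}{1221} = \frac{541}{23} - \frac{2311}{1221} = \frac{607408}{28083} \approx 21.629$)
$\frac{\left(584 + 1260\right) \frac{1}{-2064 - 772}}{4556} + \frac{3558}{L} = \frac{\left(584 + 1260\right) \frac{1}{-2064 - 772}}{4556} + \frac{3558}{\frac{607408}{28083}} = \frac{1844}{-2836} \cdot \frac{1}{4556} + 3558 \cdot \frac{28083}{607408} = 1844 \left(- \frac{1}{2836}\right) \frac{1}{4556} + \frac{49959657}{303704} = \left(- \frac{461}{709}\right) \frac{1}{4556} + \frac{49959657}{303704} = - \frac{461}{3230204} + \frac{49959657}{303704} = \frac{40344935968121}{245256468904}$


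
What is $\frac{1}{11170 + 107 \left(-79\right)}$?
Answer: $\frac{1}{2717} \approx 0.00036805$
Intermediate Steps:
$\frac{1}{11170 + 107 \left(-79\right)} = \frac{1}{11170 - 8453} = \frac{1}{2717}$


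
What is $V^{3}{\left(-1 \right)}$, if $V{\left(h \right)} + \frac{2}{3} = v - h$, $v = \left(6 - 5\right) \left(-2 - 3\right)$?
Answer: $- \frac{2744}{27} \approx -101.63$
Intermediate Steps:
$v = -5$ ($v = 1 \left(-5\right) = -5$)
$V{\left(h \right)} = - \frac{17}{3} - h$ ($V{\left(h \right)} = - \frac{2}{3} - \left(5 + h\right) = - \frac{17}{3} - h$)
$V^{3}{\left(-1 \right)} = \left(- \frac{17}{3} - -1\right)^{3} = \left(- \frac{17}{3} + 1\right)^{3} = \left(- \frac{14}{3}\right)^{3} = - \frac{2744}{27}$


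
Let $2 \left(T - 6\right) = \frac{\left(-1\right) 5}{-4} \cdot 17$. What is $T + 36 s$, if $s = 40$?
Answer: $\frac{11653}{8} \approx 1456.6$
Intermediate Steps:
$T = \frac{133}{8}$ ($T = 6 + \frac{\frac{\left(-1\right) 5}{-4} \cdot 17}{2} = 6 + \frac{\left(-5\right) \left(- \frac{1}{4}\right) 17}{2} = 6 + \frac{\frac{5}{4} \cdot 17}{2} = 6 + \frac{1}{2} \cdot \frac{85}{4} = 6 + \frac{85}{8} = \frac{133}{8} \approx 16.625$)
$T + 36 s = \frac{133}{8} + 36 \cdot 40 = \frac{133}{8} + 1440 = \frac{11653}{8}$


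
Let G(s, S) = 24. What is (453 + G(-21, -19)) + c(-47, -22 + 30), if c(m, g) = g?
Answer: 485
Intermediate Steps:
(453 + G(-21, -19)) + c(-47, -22 + 30) = (453 + 24) + (-22 + 30) = 477 + 8 = 485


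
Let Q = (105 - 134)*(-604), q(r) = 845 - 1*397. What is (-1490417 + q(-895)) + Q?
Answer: -1472453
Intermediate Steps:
q(r) = 448 (q(r) = 845 - 397 = 448)
Q = 17516 (Q = -29*(-604) = 17516)
(-1490417 + q(-895)) + Q = (-1490417 + 448) + 17516 = -1489969 + 17516 = -1472453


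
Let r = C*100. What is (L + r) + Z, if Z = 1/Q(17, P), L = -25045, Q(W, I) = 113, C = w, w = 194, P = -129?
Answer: -637884/113 ≈ -5645.0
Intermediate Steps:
C = 194
r = 19400 (r = 194*100 = 19400)
Z = 1/113 ≈ 0.0088496
(L + r) + Z = (-25045 + 19400) + 1/113 = -5645 + 1/113 = -637884/113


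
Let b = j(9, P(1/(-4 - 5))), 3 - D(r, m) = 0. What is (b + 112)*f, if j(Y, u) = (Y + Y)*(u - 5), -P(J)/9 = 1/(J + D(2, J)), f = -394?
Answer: 174542/13 ≈ 13426.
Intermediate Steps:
D(r, m) = 3 (D(r, m) = 3 - 1*0 = 3 + 0 = 3)
P(J) = -9/(3 + J) (P(J) = -9/(J + 3) = -9/(3 + J))
j(Y, u) = 2*Y*(-5 + u) (j(Y, u) = (2*Y)*(-5 + u) = 2*Y*(-5 + u))
b = -1899/13 (b = 2*9*(-5 - 9/(3 + 1/(-4 - 5))) = 2*9*(-5 - 9/(3 + 1/(-9))) = 2*9*(-5 - 9/(3 - ⅑)) = 2*9*(-5 - 9/26/9) = 2*9*(-5 - 9*9/26) = 2*9*(-5 - 81/26) = 2*9*(-211/26) = -1899/13 ≈ -146.08)
(b + 112)*f = (-1899/13 + 112)*(-394) = -443/13*(-394) = 174542/13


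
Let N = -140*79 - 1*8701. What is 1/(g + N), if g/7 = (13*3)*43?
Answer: -1/8022 ≈ -0.00012466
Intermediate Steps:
N = -19761 (N = -11060 - 8701 = -19761)
g = 11739 (g = 7*((13*3)*43) = 7*(39*43) = 7*1677 = 11739)
1/(g + N) = 1/(11739 - 19761) = 1/(-8022) = -1/8022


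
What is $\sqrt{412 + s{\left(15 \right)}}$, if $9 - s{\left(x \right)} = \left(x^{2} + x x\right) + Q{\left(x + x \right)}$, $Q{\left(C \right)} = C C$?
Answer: $i \sqrt{929} \approx 30.479 i$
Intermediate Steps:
$Q{\left(C \right)} = C^{2}$
$s{\left(x \right)} = 9 - 6 x^{2}$ ($s{\left(x \right)} = 9 - \left(\left(x^{2} + x x\right) + \left(x + x\right)^{2}\right) = 9 - \left(\left(x^{2} + x^{2}\right) + \left(2 x\right)^{2}\right) = 9 - \left(2 x^{2} + 4 x^{2}\right) = 9 - 6 x^{2}$)
$\sqrt{412 + s{\left(15 \right)}} = \sqrt{412 + \left(9 - 6 \cdot 15^{2}\right)} = \sqrt{412 + \left(9 - 1350\right)} = \sqrt{412 - 1341} = \sqrt{-929} = i \sqrt{929}$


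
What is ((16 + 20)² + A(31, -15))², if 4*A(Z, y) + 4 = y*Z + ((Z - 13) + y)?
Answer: 5564881/4 ≈ 1.3912e+6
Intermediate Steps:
A(Z, y) = -17/4 + Z/4 + y/4 + Z*y/4 (A(Z, y) = -1 + (y*Z + ((Z - 13) + y))/4 = -1 + (Z*y + ((-13 + Z) + y))/4 = -1 + (Z*y + (-13 + Z + y))/4 = -1 + (-13 + Z + y + Z*y)/4 = -1 + (-13/4 + Z/4 + y/4 + Z*y/4) = -17/4 + Z/4 + y/4 + Z*y/4)
((16 + 20)² + A(31, -15))² = ((16 + 20)² + (-17/4 + (¼)*31 + (¼)*(-15) + (¼)*31*(-15)))² = (36² + (-17/4 + 31/4 - 15/4 - 465/4))² = (1296 - 233/2)² = (2359/2)² = 5564881/4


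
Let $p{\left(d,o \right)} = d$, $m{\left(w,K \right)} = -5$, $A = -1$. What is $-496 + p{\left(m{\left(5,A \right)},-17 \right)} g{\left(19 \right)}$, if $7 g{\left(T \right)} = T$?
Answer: $- \frac{3567}{7} \approx -509.57$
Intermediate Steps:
$g{\left(T \right)} = \frac{T}{7}$
$-496 + p{\left(m{\left(5,A \right)},-17 \right)} g{\left(19 \right)} = -496 - 5 \cdot \frac{1}{7} \cdot 19 = -496 - \frac{95}{7} = - \frac{3567}{7}$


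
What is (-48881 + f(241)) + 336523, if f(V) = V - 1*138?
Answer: 287745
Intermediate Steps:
f(V) = -138 + V (f(V) = V - 138 = -138 + V)
(-48881 + f(241)) + 336523 = (-48881 + (-138 + 241)) + 336523 = (-48881 + 103) + 336523 = -48778 + 336523 = 287745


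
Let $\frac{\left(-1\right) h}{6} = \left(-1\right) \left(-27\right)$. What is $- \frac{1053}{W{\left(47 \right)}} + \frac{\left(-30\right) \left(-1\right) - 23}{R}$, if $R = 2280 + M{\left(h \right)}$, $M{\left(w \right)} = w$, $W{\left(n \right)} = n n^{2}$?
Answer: $- \frac{1503493}{219897114} \approx -0.0068373$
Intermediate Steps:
$W{\left(n \right)} = n^{3}$
$h = -162$ ($h = - 6 \left(\left(-1\right) \left(-27\right)\right) = \left(-6\right) 27 = -162$)
$R = 2118$ ($R = 2280 - 162 = 2118$)
$- \frac{1053}{W{\left(47 \right)}} + \frac{\left(-30\right) \left(-1\right) - 23}{R} = - \frac{1053}{47^{3}} + \frac{\left(-30\right) \left(-1\right) - 23}{2118} = - \frac{1053}{103823} + \left(30 - 23\right) \frac{1}{2118} = \left(-1053\right) \frac{1}{103823} + 7 \cdot \frac{1}{2118} = - \frac{1053}{103823} + \frac{7}{2118} = - \frac{1503493}{219897114}$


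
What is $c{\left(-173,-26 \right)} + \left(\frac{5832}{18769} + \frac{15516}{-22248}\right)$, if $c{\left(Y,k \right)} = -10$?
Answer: $- \frac{120477683}{11599242} \approx -10.387$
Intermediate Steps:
$c{\left(-173,-26 \right)} + \left(\frac{5832}{18769} + \frac{15516}{-22248}\right) = -10 + \left(\frac{5832}{18769} + \frac{15516}{-22248}\right) = -10 + \left(5832 \cdot \frac{1}{18769} + 15516 \left(- \frac{1}{22248}\right)\right) = -10 + \left(\frac{5832}{18769} - \frac{431}{618}\right) = -10 - \frac{4485263}{11599242} = - \frac{120477683}{11599242}$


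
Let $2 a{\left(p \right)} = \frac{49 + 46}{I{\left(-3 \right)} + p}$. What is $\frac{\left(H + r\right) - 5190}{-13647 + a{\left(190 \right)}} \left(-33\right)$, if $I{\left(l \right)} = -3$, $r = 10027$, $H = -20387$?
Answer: $- \frac{191918100}{5103883} \approx -37.602$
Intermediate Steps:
$a{\left(p \right)} = \frac{95}{2 \left(-3 + p\right)}$ ($a{\left(p \right)} = \frac{\left(49 + 46\right) \frac{1}{-3 + p}}{2} = \frac{95 \frac{1}{-3 + p}}{2} = \frac{95}{2 \left(-3 + p\right)}$)
$\frac{\left(H + r\right) - 5190}{-13647 + a{\left(190 \right)}} \left(-33\right) = \frac{\left(-20387 + 10027\right) - 5190}{-13647 + \frac{95}{2 \left(-3 + 190\right)}} \left(-33\right) = \frac{-10360 - 5190}{-13647 + \frac{95}{2 \cdot 187}} \left(-33\right) = - \frac{15550}{-13647 + \frac{95}{2} \cdot \frac{1}{187}} \left(-33\right) = - \frac{15550}{-13647 + \frac{95}{374}} \left(-33\right) = - \frac{15550}{- \frac{5103883}{374}} \left(-33\right) = \left(-15550\right) \left(- \frac{374}{5103883}\right) \left(-33\right) = \frac{5815700}{5103883} \left(-33\right) = - \frac{191918100}{5103883}$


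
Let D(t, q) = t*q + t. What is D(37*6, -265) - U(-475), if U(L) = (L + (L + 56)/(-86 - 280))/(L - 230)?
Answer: -15122795671/258030 ≈ -58609.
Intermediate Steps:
U(L) = (-28/183 + 365*L/366)/(-230 + L) (U(L) = (L + (56 + L)/(-366))/(-230 + L) = (L + (56 + L)*(-1/366))/(-230 + L) = (L + (-28/183 - L/366))/(-230 + L) = (-28/183 + 365*L/366)/(-230 + L))
D(t, q) = t + q*t (D(t, q) = q*t + t = t + q*t)
D(37*6, -265) - U(-475) = (37*6)*(1 - 265) - (-56 + 365*(-475))/(366*(-230 - 475)) = 222*(-264) - (-56 - 173375)/(366*(-705)) = -58608 - (-1)*(-173431)/(366*705) = -58608 - 1*173431/258030 = -58608 - 173431/258030 = -15122795671/258030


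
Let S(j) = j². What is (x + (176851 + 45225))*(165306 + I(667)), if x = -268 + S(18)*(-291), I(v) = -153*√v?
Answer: 21080482344 - 19511172*√667 ≈ 2.0577e+10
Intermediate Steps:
x = -94552 (x = -268 + 18²*(-291) = -268 + 324*(-291) = -268 - 94284 = -94552)
(x + (176851 + 45225))*(165306 + I(667)) = (-94552 + (176851 + 45225))*(165306 - 153*√667) = (-94552 + 222076)*(165306 - 153*√667) = 127524*(165306 - 153*√667) = 21080482344 - 19511172*√667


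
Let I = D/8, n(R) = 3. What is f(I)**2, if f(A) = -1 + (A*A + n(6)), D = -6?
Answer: 1681/256 ≈ 6.5664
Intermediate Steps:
I = -3/4 (I = -6/8 = -6*1/8 = -3/4 ≈ -0.75000)
f(A) = 2 + A**2 (f(A) = -1 + (A*A + 3) = -1 + (A**2 + 3) = -1 + (3 + A**2) = 2 + A**2)
f(I)**2 = (2 + (-3/4)**2)**2 = (2 + 9/16)**2 = (41/16)**2 = 1681/256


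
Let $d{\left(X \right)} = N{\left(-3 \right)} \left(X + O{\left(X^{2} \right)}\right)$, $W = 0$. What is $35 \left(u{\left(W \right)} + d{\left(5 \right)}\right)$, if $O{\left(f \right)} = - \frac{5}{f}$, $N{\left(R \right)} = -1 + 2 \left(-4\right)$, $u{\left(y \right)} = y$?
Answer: $-1512$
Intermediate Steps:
$N{\left(R \right)} = -9$ ($N{\left(R \right)} = -1 - 8 = -9$)
$d{\left(X \right)} = - 9 X + \frac{45}{X^{2}}$ ($d{\left(X \right)} = - 9 \left(X - \frac{5}{X^{2}}\right) = - 9 X + \frac{45}{X^{2}}$)
$35 \left(u{\left(W \right)} + d{\left(5 \right)}\right) = 35 \left(0 + \left(\left(-9\right) 5 + \frac{45}{25}\right)\right) = 35 \left(0 + \left(-45 + 45 \cdot \frac{1}{25}\right)\right) = 35 \left(0 + \left(-45 + \frac{9}{5}\right)\right) = 35 \left(0 - \frac{216}{5}\right) = 35 \left(- \frac{216}{5}\right) = -1512$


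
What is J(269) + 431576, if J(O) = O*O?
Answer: 503937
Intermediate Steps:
J(O) = O²
J(269) + 431576 = 269² + 431576 = 72361 + 431576 = 503937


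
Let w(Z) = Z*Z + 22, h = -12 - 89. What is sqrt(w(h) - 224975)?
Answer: 4*I*sqrt(13422) ≈ 463.41*I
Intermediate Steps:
h = -101
w(Z) = 22 + Z**2 (w(Z) = Z**2 + 22 = 22 + Z**2)
sqrt(w(h) - 224975) = sqrt((22 + (-101)**2) - 224975) = sqrt((22 + 10201) - 224975) = sqrt(10223 - 224975) = sqrt(-214752) = 4*I*sqrt(13422)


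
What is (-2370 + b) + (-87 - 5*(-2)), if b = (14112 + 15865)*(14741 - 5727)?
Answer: 270210231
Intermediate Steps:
b = 270212678 (b = 29977*9014 = 270212678)
(-2370 + b) + (-87 - 5*(-2)) = (-2370 + 270212678) + (-87 - 5*(-2)) = 270210308 + (-87 + 10) = 270210308 - 77 = 270210231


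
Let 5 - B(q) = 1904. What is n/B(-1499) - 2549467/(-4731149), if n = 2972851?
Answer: -14060159597966/8984451951 ≈ -1564.9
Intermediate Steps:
B(q) = -1899 (B(q) = 5 - 1*1904 = 5 - 1904 = -1899)
n/B(-1499) - 2549467/(-4731149) = 2972851/(-1899) - 2549467/(-4731149) = 2972851*(-1/1899) - 2549467*(-1/4731149) = -2972851/1899 + 2549467/4731149 = -14060159597966/8984451951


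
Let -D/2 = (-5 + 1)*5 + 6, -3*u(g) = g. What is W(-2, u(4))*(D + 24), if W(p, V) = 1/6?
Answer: 26/3 ≈ 8.6667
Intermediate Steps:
u(g) = -g/3
W(p, V) = ⅙
D = 28 (D = -2*((-5 + 1)*5 + 6) = -2*(-4*5 + 6) = -2*(-20 + 6) = -2*(-14) = 28)
W(-2, u(4))*(D + 24) = (28 + 24)/6 = (⅙)*52 = 26/3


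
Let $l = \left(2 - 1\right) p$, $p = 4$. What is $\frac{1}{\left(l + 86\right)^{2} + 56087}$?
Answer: $\frac{1}{64187} \approx 1.5579 \cdot 10^{-5}$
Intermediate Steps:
$l = 4$ ($l = \left(2 - 1\right) 4 = 1 \cdot 4 = 4$)
$\frac{1}{\left(l + 86\right)^{2} + 56087} = \frac{1}{\left(4 + 86\right)^{2} + 56087} = \frac{1}{90^{2} + 56087} = \frac{1}{8100 + 56087} = \frac{1}{64187}$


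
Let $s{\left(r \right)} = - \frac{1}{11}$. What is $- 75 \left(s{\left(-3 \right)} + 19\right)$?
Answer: $- \frac{15600}{11} \approx -1418.2$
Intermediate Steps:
$s{\left(r \right)} = - \frac{1}{11}$ ($s{\left(r \right)} = \left(-1\right) \frac{1}{11} = - \frac{1}{11}$)
$- 75 \left(s{\left(-3 \right)} + 19\right) = - 75 \left(- \frac{1}{11} + 19\right) = \left(-75\right) \frac{208}{11} = - \frac{15600}{11}$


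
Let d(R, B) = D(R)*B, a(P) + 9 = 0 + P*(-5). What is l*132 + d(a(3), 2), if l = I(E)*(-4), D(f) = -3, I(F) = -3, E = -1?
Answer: 1578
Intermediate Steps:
a(P) = -9 - 5*P (a(P) = -9 + (0 + P*(-5)) = -9 + (0 - 5*P) = -9 - 5*P)
l = 12 (l = -3*(-4) = 12)
d(R, B) = -3*B
l*132 + d(a(3), 2) = 12*132 - 3*2 = 1584 - 6 = 1578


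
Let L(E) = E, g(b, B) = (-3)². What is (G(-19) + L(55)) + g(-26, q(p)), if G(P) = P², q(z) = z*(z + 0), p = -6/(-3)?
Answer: 425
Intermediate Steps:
p = 2 (p = -6*(-⅓) = 2)
q(z) = z² (q(z) = z*z = z²)
g(b, B) = 9
(G(-19) + L(55)) + g(-26, q(p)) = ((-19)² + 55) + 9 = (361 + 55) + 9 = 416 + 9 = 425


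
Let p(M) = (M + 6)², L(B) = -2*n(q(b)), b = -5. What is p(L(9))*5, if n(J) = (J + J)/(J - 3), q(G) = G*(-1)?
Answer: 80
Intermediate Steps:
q(G) = -G
n(J) = 2*J/(-3 + J) (n(J) = (2*J)/(-3 + J) = 2*J/(-3 + J))
L(B) = -10 (L(B) = -4*(-1*(-5))/(-3 - 1*(-5)) = -4*5/(-3 + 5) = -4*5/2 = -2*5 = -10)
p(M) = (6 + M)²
p(L(9))*5 = (6 - 10)²*5 = (-4)²*5 = 16*5 = 80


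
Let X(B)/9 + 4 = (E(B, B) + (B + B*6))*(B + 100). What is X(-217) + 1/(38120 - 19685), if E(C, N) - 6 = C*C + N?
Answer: -880512066404/18435 ≈ -4.7763e+7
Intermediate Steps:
E(C, N) = 6 + N + C² (E(C, N) = 6 + (C*C + N) = 6 + (C² + N) = 6 + (N + C²) = 6 + N + C²)
X(B) = -36 + 9*(100 + B)*(6 + B² + 8*B) (X(B) = -36 + 9*(((6 + B + B²) + (B + B*6))*(B + 100)) = -36 + 9*(((6 + B + B²) + (B + 6*B))*(100 + B)) = -36 + 9*(((6 + B + B²) + 7*B)*(100 + B)) = -36 + 9*((6 + B² + 8*B)*(100 + B)) = -36 + 9*((100 + B)*(6 + B² + 8*B)) = -36 + 9*(100 + B)*(6 + B² + 8*B))
X(-217) + 1/(38120 - 19685) = (5364 + 9*(-217)³ + 972*(-217)² + 7254*(-217)) + 1/(38120 - 19685) = (5364 + 9*(-10218313) + 972*47089 - 1574118) + 1/18435 = (5364 - 91964817 + 45770508 - 1574118) + 1/18435 = -47763063 + 1/18435 = -880512066404/18435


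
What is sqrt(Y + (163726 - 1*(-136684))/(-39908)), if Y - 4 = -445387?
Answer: 11*I*sqrt(12112399078)/1814 ≈ 667.38*I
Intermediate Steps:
Y = -445383 (Y = 4 - 445387 = -445383)
sqrt(Y + (163726 - 1*(-136684))/(-39908)) = sqrt(-445383 + (163726 - 1*(-136684))/(-39908)) = sqrt(-445383 + (163726 + 136684)*(-1/39908)) = sqrt(-445383 + 300410*(-1/39908)) = sqrt(-445383 - 13655/1814) = sqrt(-807938417/1814) = 11*I*sqrt(12112399078)/1814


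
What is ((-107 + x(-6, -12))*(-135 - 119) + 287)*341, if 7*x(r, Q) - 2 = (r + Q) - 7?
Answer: 67551077/7 ≈ 9.6502e+6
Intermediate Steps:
x(r, Q) = -5/7 + Q/7 + r/7 (x(r, Q) = 2/7 + ((r + Q) - 7)/7 = 2/7 + ((Q + r) - 7)/7 = 2/7 + (-7 + Q + r)/7 = 2/7 + (-1 + Q/7 + r/7) = -5/7 + Q/7 + r/7)
((-107 + x(-6, -12))*(-135 - 119) + 287)*341 = ((-107 + (-5/7 + (⅐)*(-12) + (⅐)*(-6)))*(-135 - 119) + 287)*341 = ((-107 + (-5/7 - 12/7 - 6/7))*(-254) + 287)*341 = ((-107 - 23/7)*(-254) + 287)*341 = (-772/7*(-254) + 287)*341 = (196088/7 + 287)*341 = (198097/7)*341 = 67551077/7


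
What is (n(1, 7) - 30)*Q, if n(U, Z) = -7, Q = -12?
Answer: 444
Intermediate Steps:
(n(1, 7) - 30)*Q = (-7 - 30)*(-12) = -37*(-12) = 444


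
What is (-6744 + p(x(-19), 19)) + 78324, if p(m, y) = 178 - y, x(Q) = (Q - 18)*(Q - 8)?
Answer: 71739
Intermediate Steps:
x(Q) = (-18 + Q)*(-8 + Q)
(-6744 + p(x(-19), 19)) + 78324 = (-6744 + (178 - 1*19)) + 78324 = (-6744 + (178 - 19)) + 78324 = (-6744 + 159) + 78324 = -6585 + 78324 = 71739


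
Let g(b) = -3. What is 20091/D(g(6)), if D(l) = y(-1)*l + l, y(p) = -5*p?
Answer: -6697/6 ≈ -1116.2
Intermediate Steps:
D(l) = 6*l (D(l) = (-5*(-1))*l + l = 5*l + l = 6*l)
20091/D(g(6)) = 20091/((6*(-3))) = 20091/(-18) = 20091*(-1/18) = -6697/6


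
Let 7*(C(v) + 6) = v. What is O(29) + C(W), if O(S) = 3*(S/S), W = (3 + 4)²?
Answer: 4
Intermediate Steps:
W = 49 (W = 7² = 49)
O(S) = 3 (O(S) = 3*1 = 3)
C(v) = -6 + v/7
O(29) + C(W) = 3 + (-6 + (⅐)*49) = 3 + (-6 + 7) = 3 + 1 = 4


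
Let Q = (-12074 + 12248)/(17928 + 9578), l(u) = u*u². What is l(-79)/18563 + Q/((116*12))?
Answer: -108492227309/4084751024 ≈ -26.560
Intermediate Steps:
l(u) = u³
Q = 87/13753 (Q = 174/27506 = 174*(1/27506) = 87/13753 ≈ 0.0063259)
l(-79)/18563 + Q/((116*12)) = (-79)³/18563 + 87/(13753*((116*12))) = -493039*1/18563 + (87/13753)/1392 = -493039/18563 + (87/13753)*(1/1392) = -493039/18563 + 1/220048 = -108492227309/4084751024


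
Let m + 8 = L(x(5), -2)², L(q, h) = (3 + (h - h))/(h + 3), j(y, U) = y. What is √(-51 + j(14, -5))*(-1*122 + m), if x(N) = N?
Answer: -121*I*√37 ≈ -736.01*I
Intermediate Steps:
L(q, h) = 3/(3 + h) (L(q, h) = (3 + 0)/(3 + h) = 3/(3 + h))
m = 1 (m = -8 + (3/(3 - 2))² = -8 + (3/1)² = -8 + (3*1)² = -8 + 3² = -8 + 9 = 1)
√(-51 + j(14, -5))*(-1*122 + m) = √(-51 + 14)*(-1*122 + 1) = √(-37)*(-122 + 1) = (I*√37)*(-121) = -121*I*√37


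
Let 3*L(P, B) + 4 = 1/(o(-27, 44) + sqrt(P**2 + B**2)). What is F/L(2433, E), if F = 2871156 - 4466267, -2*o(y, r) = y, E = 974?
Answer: 87641601726679/73258554 + 1595111*sqrt(6868165)/36629277 ≈ 1.1964e+6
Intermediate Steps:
o(y, r) = -y/2
L(P, B) = -4/3 + 1/(3*(27/2 + sqrt(B**2 + P**2))) (L(P, B) = -4/3 + 1/(3*(-1/2*(-27) + sqrt(P**2 + B**2))) = -4/3 + 1/(3*(27/2 + sqrt(B**2 + P**2))))
F = -1595111
F/L(2433, E) = -1595111*3*(27 + 2*sqrt(974**2 + 2433**2))/(2*(-53 - 4*sqrt(974**2 + 2433**2))) = -1595111*3*(27 + 2*sqrt(948676 + 5919489))/(2*(-53 - 4*sqrt(948676 + 5919489))) = -1595111*3*(27 + 2*sqrt(6868165))/(2*(-53 - 4*sqrt(6868165))) = -4785333*(27 + 2*sqrt(6868165))/(2*(-53 - 4*sqrt(6868165)))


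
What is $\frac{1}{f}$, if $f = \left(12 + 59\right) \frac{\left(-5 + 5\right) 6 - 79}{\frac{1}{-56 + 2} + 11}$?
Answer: $- \frac{593}{302886} \approx -0.0019578$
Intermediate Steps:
$f = - \frac{302886}{593}$ ($f = 71 \frac{0 \cdot 6 - 79}{\frac{1}{-54} + 11} = 71 \frac{0 - 79}{- \frac{1}{54} + 11} = 71 \left(- \frac{79}{\frac{593}{54}}\right) = 71 \left(\left(-79\right) \frac{54}{593}\right) = 71 \left(- \frac{4266}{593}\right) = - \frac{302886}{593} \approx -510.77$)
$\frac{1}{f} = \frac{1}{- \frac{302886}{593}} = - \frac{593}{302886}$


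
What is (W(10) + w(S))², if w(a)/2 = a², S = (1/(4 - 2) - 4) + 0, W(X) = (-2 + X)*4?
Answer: 12769/4 ≈ 3192.3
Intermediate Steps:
W(X) = -8 + 4*X
S = -7/2 (S = (1/2 - 4) + 0 = (½ - 4) + 0 = -7/2 + 0 = -7/2 ≈ -3.5000)
w(a) = 2*a²
(W(10) + w(S))² = ((-8 + 4*10) + 2*(-7/2)²)² = ((-8 + 40) + 2*(49/4))² = (32 + 49/2)² = (113/2)² = 12769/4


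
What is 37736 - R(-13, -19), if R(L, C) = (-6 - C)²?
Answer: 37567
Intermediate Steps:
37736 - R(-13, -19) = 37736 - (6 - 19)² = 37736 - 1*(-13)² = 37736 - 1*169 = 37736 - 169 = 37567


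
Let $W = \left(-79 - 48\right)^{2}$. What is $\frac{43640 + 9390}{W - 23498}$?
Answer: $- \frac{53030}{7369} \approx -7.1964$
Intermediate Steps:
$W = 16129$ ($W = \left(-127\right)^{2} = 16129$)
$\frac{43640 + 9390}{W - 23498} = \frac{43640 + 9390}{16129 - 23498} = \frac{53030}{-7369} = 53030 \left(- \frac{1}{7369}\right) = - \frac{53030}{7369}$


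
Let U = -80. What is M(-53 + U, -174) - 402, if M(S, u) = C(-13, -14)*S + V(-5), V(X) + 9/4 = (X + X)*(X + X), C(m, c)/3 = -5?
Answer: 6763/4 ≈ 1690.8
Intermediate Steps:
C(m, c) = -15 (C(m, c) = 3*(-5) = -15)
V(X) = -9/4 + 4*X² (V(X) = -9/4 + (X + X)*(X + X) = -9/4 + (2*X)*(2*X) = -9/4 + 4*X²)
M(S, u) = 391/4 - 15*S (M(S, u) = -15*S + (-9/4 + 4*(-5)²) = -15*S + (-9/4 + 4*25) = -15*S + (-9/4 + 100) = -15*S + 391/4 = 391/4 - 15*S)
M(-53 + U, -174) - 402 = (391/4 - 15*(-53 - 80)) - 402 = (391/4 - 15*(-133)) - 402 = (391/4 + 1995) - 402 = 8371/4 - 402 = 6763/4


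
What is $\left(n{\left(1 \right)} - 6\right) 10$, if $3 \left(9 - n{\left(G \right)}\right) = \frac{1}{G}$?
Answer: $\frac{80}{3} \approx 26.667$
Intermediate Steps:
$n{\left(G \right)} = 9 - \frac{1}{3 G}$
$\left(n{\left(1 \right)} - 6\right) 10 = \left(\left(9 - \frac{1}{3 \cdot 1}\right) - 6\right) 10 = \left(\left(9 - \frac{1}{3}\right) - 6\right) 10 = \left(\frac{26}{3} - 6\right) 10 = \frac{8}{3} \cdot 10 = \frac{80}{3}$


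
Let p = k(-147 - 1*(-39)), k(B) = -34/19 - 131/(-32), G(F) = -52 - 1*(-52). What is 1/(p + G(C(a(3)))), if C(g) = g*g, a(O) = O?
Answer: 608/1401 ≈ 0.43398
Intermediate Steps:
C(g) = g²
G(F) = 0 (G(F) = -52 + 52 = 0)
k(B) = 1401/608 (k(B) = -34*1/19 - 131*(-1/32) = -34/19 + 131/32 = 1401/608)
p = 1401/608 ≈ 2.3043
1/(p + G(C(a(3)))) = 1/(1401/608 + 0) = 1/(1401/608) = 608/1401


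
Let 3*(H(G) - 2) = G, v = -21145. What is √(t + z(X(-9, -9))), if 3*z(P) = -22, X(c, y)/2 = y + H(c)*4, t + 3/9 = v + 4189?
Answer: I*√152673/3 ≈ 130.24*I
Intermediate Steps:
H(G) = 2 + G/3
t = -50869/3 (t = -⅓ + (-21145 + 4189) = -⅓ - 16956 = -50869/3 ≈ -16956.)
X(c, y) = 16 + 2*y + 8*c/3 (X(c, y) = 2*(y + (2 + c/3)*4) = 2*(y + (8 + 4*c/3)) = 2*(8 + y + 4*c/3) = 16 + 2*y + 8*c/3)
z(P) = -22/3 (z(P) = (⅓)*(-22) = -22/3)
√(t + z(X(-9, -9))) = √(-50869/3 - 22/3) = √(-50891/3) = I*√152673/3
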